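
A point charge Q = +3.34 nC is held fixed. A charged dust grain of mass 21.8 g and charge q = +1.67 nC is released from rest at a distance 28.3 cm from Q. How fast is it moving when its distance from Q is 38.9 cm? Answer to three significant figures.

2.10×10⁻³ m/s

Only the electrostatic force acts, so mechanical energy is conserved: ½mv² = U₁ − U₂ = kQq(1/r₁ − 1/r₂).
U₁ − U₂ = (8.99×10⁹ N·m²/C²)(3.34×10⁻⁹ C)(1.67×10⁻⁹ C)(1/0.283 − 1/0.389) = 4.83×10⁻⁸ J.
v = √(2·4.83×10⁻⁸/0.0218) = 2.10×10⁻³ m/s.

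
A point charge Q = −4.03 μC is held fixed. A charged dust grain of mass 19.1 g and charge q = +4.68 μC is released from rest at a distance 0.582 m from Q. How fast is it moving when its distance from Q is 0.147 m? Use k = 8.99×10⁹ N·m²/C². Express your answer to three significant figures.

Only the electrostatic force acts, so mechanical energy is conserved: ½mv² = U₁ − U₂ = kQq(1/r₁ − 1/r₂).
U₁ − U₂ = (8.99×10⁹ N·m²/C²)(-4.03×10⁻⁶ C)(4.68×10⁻⁶ C)(1/0.582 − 1/0.147) = 0.862 J.
v = √(2·0.862/0.0191) = 9.50 m/s.

9.50 m/s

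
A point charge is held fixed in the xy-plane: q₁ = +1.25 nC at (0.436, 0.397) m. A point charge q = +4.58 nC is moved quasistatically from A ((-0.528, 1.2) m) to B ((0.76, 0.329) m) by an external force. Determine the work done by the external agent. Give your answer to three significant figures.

1.14×10⁻⁷ J

For quasistatic motion the external work equals the change in potential energy: W_ext = qΔV = q(V_B − V_A).
At A: distance to the source charge is 1.25 m; V_A = kq₁/r = 8.96 V.
At B: distance to the source charge is 0.331 m; V_B = kq₁/r = 33.9 V.
ΔV = V_B − V_A = 25.0 V.
W_ext = qΔV = (4.58×10⁻⁹ C)(25.0 V) = 1.14×10⁻⁷ J.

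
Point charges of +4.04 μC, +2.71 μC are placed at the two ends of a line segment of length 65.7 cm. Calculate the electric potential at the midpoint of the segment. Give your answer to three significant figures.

The total potential is the scalar sum of each charge's contribution, V = Σ kqᵢ/rᵢ.
Each charge is 0.329 m from the midpoint.
V = k[(4.04×10⁻⁶)/(0.329) + (2.71×10⁻⁶)/(0.329)] = 1.85×10⁵ V.

1.85×10⁵ V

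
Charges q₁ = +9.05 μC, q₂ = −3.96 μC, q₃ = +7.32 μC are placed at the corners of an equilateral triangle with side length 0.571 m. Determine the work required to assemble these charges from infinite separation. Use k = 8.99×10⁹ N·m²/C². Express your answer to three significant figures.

The work to assemble the configuration equals its total potential energy, U = Σ kqᵢqⱼ/rᵢⱼ over all pairs.
All three pair separations equal the side length, 0.571 m.
U = (-0.564) + (1.04) + (-0.456) = 0.0224 J.

0.0224 J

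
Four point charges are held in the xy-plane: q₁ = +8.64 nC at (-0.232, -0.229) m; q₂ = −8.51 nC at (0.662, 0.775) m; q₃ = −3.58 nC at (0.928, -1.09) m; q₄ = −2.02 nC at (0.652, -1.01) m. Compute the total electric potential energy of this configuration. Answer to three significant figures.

-3.59×10⁻⁷ J

The work to assemble the configuration equals its total potential energy, U = Σ kqᵢqⱼ/rᵢⱼ over all pairs.
Pair separations: r₁₂ = 1.34 m, r₁₃ = 1.44 m, r₁₄ = 1.18 m, r₂₃ = 1.88 m, r₂₄ = 1.79 m, r₃₄ = 0.287 m.
Summing all 6 pair terms gives U = -3.59×10⁻⁷ J.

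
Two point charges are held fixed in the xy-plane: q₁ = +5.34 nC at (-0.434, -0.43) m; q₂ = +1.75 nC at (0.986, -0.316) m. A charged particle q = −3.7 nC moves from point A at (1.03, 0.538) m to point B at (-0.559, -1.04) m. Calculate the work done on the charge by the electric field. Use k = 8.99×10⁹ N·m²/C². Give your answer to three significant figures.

The work done by the electric force is W_field = −ΔU = −q(V_B − V_A) = q(V_A − V_B).
At A: distances to the source charges are 1.76 m, 0.855 m; V_A = Σ kqᵢ/rᵢ = 45.8 V.
At B: distances to the source charges are 0.623 m, 1.71 m; V_B = Σ kqᵢ/rᵢ = 86.3 V.
ΔV = V_B − V_A = 40.6 V.
W_field = −qΔV = −(-3.70×10⁻⁹ C)(40.6 V) = 1.50×10⁻⁷ J.

1.50×10⁻⁷ J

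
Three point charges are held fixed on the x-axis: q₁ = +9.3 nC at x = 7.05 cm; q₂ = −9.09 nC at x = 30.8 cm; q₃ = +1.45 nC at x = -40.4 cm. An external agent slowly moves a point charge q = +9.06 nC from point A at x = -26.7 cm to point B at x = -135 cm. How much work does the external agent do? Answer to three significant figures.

-1.61×10⁻⁶ J

For quasistatic motion the external work equals the change in potential energy: W_ext = qΔV = q(V_B − V_A).
At A: distances to the source charges are 0.338 m, 0.575 m, 0.137 m; V_A = Σ kqᵢ/rᵢ = 201 V.
At B: distances to the source charges are 1.42 m, 1.66 m, 0.946 m; V_B = Σ kqᵢ/rᵢ = 23.3 V.
ΔV = V_B − V_A = -177 V.
W_ext = qΔV = (9.06×10⁻⁹ C)(-177 V) = -1.61×10⁻⁶ J.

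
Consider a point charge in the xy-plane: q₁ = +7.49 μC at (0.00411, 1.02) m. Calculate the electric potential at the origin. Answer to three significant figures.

6.60×10⁴ V

The total potential is the scalar sum of each charge's contribution, V = Σ kqᵢ/rᵢ.
Distances from the field point to each charge: r₁ = 1.02 m.
V = k[(7.49×10⁻⁶)/(1.02)] = 6.60×10⁴ V.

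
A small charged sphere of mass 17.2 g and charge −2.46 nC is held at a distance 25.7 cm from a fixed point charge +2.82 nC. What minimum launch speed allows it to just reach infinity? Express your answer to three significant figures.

To just escape, total mechanical energy must reach zero at infinity: ½mv²_min + U = 0, so ½mv²_min = −U = |kQq|/r.
|U| = |kQq|/r = (8.99×10⁹ N·m²/C²)(2.82×10⁻⁹)(2.46×10⁻⁹)/(0.257) = 2.43×10⁻⁷ J.
v_min = √(2|U|/m) = √(2·2.43×10⁻⁷/0.0172) = 5.31×10⁻³ m/s.

5.31×10⁻³ m/s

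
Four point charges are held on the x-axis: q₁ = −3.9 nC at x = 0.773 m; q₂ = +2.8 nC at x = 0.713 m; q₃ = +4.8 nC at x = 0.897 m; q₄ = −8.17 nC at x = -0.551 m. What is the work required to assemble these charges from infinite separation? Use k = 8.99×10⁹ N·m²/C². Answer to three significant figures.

The assembly work is the sum of pairwise potential energies, U = Σ_{i<j} kqᵢqⱼ/rᵢⱼ.
Pair separations: r₁₂ = 0.0600 m, r₁₃ = 0.124 m, r₁₄ = 1.32 m, r₂₃ = 0.184 m, r₂₄ = 1.26 m, r₃₄ = 1.45 m.
Summing all 6 pair terms gives U = -2.53×10⁻⁶ J.

-2.53×10⁻⁶ J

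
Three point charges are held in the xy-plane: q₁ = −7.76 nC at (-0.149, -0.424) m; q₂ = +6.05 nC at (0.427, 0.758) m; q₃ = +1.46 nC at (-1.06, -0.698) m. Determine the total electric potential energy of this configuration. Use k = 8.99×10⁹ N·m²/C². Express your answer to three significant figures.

-3.90×10⁻⁷ J

The work to assemble the configuration equals its total potential energy, U = Σ kqᵢqⱼ/rᵢⱼ over all pairs.
Pair separations: r₁₂ = 1.31 m, r₁₃ = 0.951 m, r₂₃ = 2.08 m.
U = (-3.21×10⁻⁷) + (-1.07×10⁻⁷) + (3.82×10⁻⁸) = -3.90×10⁻⁷ J.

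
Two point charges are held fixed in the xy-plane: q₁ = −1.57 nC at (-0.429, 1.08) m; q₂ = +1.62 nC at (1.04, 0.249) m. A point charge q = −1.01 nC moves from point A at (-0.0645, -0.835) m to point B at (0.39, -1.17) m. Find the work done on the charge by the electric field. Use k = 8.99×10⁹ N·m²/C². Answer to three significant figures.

1.28×10⁻⁹ J

The work done by the electric force is W_field = −ΔU = −q(V_B − V_A) = q(V_A − V_B).
At A: distances to the source charges are 1.95 m, 1.55 m; V_A = Σ kqᵢ/rᵢ = 2.17 V.
At B: distances to the source charges are 2.39 m, 1.56 m; V_B = Σ kqᵢ/rᵢ = 3.44 V.
ΔV = V_B − V_A = 1.27 V.
W_field = −qΔV = −(-1.01×10⁻⁹ C)(1.27 V) = 1.28×10⁻⁹ J.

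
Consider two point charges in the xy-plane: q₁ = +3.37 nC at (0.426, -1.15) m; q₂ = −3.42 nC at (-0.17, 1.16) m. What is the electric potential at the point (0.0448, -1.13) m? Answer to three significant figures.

Electric potential is a scalar, so the contributions from each charge add algebraically: V = Σ kqᵢ/rᵢ.
Distances from the field point to each charge: r₁ = 0.382 m, r₂ = 2.30 m.
V = k[(3.37×10⁻⁹)/(0.382) + (-3.42×10⁻⁹)/(2.30)] = 66.0 V.

66.0 V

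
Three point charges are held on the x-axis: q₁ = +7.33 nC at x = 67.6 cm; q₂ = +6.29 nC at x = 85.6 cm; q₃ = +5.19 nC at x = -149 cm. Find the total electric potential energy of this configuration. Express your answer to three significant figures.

2.59×10⁻⁶ J

The work to assemble the configuration equals its total potential energy, U = Σ kqᵢqⱼ/rᵢⱼ over all pairs.
Pair separations: r₁₂ = 0.180 m, r₁₃ = 2.17 m, r₂₃ = 2.35 m.
U = (2.30×10⁻⁶) + (1.58×10⁻⁷) + (1.25×10⁻⁷) = 2.59×10⁻⁶ J.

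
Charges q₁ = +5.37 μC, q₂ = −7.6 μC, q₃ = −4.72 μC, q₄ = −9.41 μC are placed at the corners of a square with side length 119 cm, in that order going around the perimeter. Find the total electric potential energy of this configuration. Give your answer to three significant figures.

0.163 J

The work to assemble the configuration equals its total potential energy, U = Σ kqᵢqⱼ/rᵢⱼ over all pairs.
The four side pairs have separation 1.19 m and the two diagonal pairs 1.68 m.
Summing all 6 pair terms gives U = 0.163 J.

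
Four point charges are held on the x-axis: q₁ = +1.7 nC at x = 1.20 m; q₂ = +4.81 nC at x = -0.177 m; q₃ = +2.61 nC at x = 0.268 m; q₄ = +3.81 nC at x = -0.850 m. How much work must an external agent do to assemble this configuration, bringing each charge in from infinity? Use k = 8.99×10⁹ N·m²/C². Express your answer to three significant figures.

The work to assemble the configuration equals its total potential energy, U = Σ kqᵢqⱼ/rᵢⱼ over all pairs.
Pair separations: r₁₂ = 1.38 m, r₁₃ = 0.932 m, r₁₄ = 2.05 m, r₂₃ = 0.445 m, r₂₄ = 0.673 m, r₃₄ = 1.12 m.
Summing all 6 pair terms gives U = 7.03×10⁻⁷ J.

7.03×10⁻⁷ J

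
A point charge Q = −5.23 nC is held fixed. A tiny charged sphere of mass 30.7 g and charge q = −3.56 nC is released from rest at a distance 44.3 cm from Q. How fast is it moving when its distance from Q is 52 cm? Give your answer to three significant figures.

1.91×10⁻³ m/s

Only the electrostatic force acts, so mechanical energy is conserved: ½mv² = U₁ − U₂ = kQq(1/r₁ − 1/r₂).
U₁ − U₂ = (8.99×10⁹ N·m²/C²)(-5.23×10⁻⁹ C)(-3.56×10⁻⁹ C)(1/0.443 − 1/0.520) = 5.59×10⁻⁸ J.
v = √(2·5.59×10⁻⁸/0.0307) = 1.91×10⁻³ m/s.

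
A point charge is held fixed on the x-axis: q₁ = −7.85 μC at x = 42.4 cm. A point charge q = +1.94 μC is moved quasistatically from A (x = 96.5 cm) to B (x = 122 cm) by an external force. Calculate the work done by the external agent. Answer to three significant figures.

0.0811 J

For quasistatic motion the external work equals the change in potential energy: W_ext = qΔV = q(V_B − V_A).
At A: distance to the source charge is 0.541 m; V_A = kq₁/r = -1.30×10⁵ V.
At B: distance to the source charge is 0.796 m; V_B = kq₁/r = -8.87×10⁴ V.
ΔV = V_B − V_A = 4.18×10⁴ V.
W_ext = qΔV = (1.94×10⁻⁶ C)(4.18×10⁴ V) = 0.0811 J.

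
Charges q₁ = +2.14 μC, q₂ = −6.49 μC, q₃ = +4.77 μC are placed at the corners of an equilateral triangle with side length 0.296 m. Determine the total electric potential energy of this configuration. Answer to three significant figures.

The assembly work is the sum of pairwise potential energies, U = Σ_{i<j} kqᵢqⱼ/rᵢⱼ.
All three pair separations equal the side length, 0.296 m.
U = (-0.422) + (0.310) + (-0.940) = -1.05 J.

-1.05 J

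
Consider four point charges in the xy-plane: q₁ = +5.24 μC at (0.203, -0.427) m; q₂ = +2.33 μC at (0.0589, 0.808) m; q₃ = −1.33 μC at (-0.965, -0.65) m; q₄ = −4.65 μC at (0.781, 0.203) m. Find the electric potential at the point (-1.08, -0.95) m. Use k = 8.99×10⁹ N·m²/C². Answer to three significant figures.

Electric potential is a scalar, so the contributions from each charge add algebraically: V = Σ kqᵢ/rᵢ.
Distances from the field point to each charge: r₁ = 1.39 m, r₂ = 2.09 m, r₃ = 0.321 m, r₄ = 2.19 m.
V = k[(5.24×10⁻⁶)/(1.39) + (2.33×10⁻⁶)/(2.09) + (-1.33×10⁻⁶)/(0.321) + (-4.65×10⁻⁶)/(2.19)] = -1.23×10⁴ V.

-1.23×10⁴ V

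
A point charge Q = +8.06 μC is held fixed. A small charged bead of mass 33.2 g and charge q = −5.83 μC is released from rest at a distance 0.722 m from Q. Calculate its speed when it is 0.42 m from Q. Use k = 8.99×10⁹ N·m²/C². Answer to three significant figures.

Only the electrostatic force acts, so mechanical energy is conserved: ½mv² = U₁ − U₂ = kQq(1/r₁ − 1/r₂).
U₁ − U₂ = (8.99×10⁹ N·m²/C²)(8.06×10⁻⁶ C)(-5.83×10⁻⁶ C)(1/0.722 − 1/0.420) = 0.421 J.
v = √(2·0.421/0.0332) = 5.03 m/s.

5.03 m/s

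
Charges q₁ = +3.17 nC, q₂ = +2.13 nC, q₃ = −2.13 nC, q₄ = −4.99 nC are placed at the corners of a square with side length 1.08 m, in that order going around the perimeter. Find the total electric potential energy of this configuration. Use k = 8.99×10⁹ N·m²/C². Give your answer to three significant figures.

The assembly work is the sum of pairwise potential energies, U = Σ_{i<j} kqᵢqⱼ/rᵢⱼ.
The four side pairs have separation 1.08 m and the two diagonal pairs 1.53 m.
Summing all 6 pair terms gives U = -1.27×10⁻⁷ J.

-1.27×10⁻⁷ J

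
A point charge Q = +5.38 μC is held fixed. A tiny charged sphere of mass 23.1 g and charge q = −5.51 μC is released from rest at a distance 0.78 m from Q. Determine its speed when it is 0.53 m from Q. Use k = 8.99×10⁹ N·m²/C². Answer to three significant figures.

3.74 m/s

Only the electrostatic force acts, so mechanical energy is conserved: ½mv² = U₁ − U₂ = kQq(1/r₁ − 1/r₂).
U₁ − U₂ = (8.99×10⁹ N·m²/C²)(5.38×10⁻⁶ C)(-5.51×10⁻⁶ C)(1/0.780 − 1/0.530) = 0.161 J.
v = √(2·0.161/0.0231) = 3.74 m/s.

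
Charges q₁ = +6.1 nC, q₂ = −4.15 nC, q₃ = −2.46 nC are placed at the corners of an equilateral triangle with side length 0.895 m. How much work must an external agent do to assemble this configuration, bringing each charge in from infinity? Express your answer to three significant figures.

The assembly work is the sum of pairwise potential energies, U = Σ_{i<j} kqᵢqⱼ/rᵢⱼ.
All three pair separations equal the side length, 0.895 m.
U = (-2.54×10⁻⁷) + (-1.51×10⁻⁷) + (1.03×10⁻⁷) = -3.02×10⁻⁷ J.

-3.02×10⁻⁷ J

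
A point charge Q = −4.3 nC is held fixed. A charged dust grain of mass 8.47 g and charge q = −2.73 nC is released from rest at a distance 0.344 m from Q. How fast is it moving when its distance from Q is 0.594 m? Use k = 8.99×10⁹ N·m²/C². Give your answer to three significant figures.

Only the electrostatic force acts, so mechanical energy is conserved: ½mv² = U₁ − U₂ = kQq(1/r₁ − 1/r₂).
U₁ − U₂ = (8.99×10⁹ N·m²/C²)(-4.30×10⁻⁹ C)(-2.73×10⁻⁹ C)(1/0.344 − 1/0.594) = 1.29×10⁻⁷ J.
v = √(2·1.29×10⁻⁷/8.47×10⁻³) = 5.52×10⁻³ m/s.

5.52×10⁻³ m/s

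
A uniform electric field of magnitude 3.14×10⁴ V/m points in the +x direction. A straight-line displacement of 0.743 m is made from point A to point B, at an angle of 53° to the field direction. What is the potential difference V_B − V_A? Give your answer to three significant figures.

Only the component of displacement along E changes the potential: ΔV = −E·d·cosθ.
ΔV = −(3.14×10⁴ V/m)(0.743 m)cos53° = -1.40×10⁴ V.

-1.40×10⁴ V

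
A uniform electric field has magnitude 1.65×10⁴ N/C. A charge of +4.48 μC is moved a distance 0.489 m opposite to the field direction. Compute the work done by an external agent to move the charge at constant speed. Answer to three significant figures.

The potential change for a displacement 0.489 m opposite to the field direction is ΔV = +Ed = 8070 V.
W_ext = qΔV = 0.0361 J.

0.0361 J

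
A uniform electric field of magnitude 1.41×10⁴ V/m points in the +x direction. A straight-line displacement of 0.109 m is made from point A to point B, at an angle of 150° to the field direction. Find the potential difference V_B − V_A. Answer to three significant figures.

Only the component of displacement along E changes the potential: ΔV = −E·d·cosθ.
ΔV = −(1.41×10⁴ V/m)(0.109 m)cos150° = 1330 V.

1330 V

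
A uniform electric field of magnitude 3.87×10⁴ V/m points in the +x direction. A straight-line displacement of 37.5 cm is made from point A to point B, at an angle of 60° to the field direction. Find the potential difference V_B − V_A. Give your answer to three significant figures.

-7260 V

Only the component of displacement along E changes the potential: ΔV = −E·d·cosθ.
ΔV = −(3.87×10⁴ V/m)(0.375 m)cos60° = -7260 V.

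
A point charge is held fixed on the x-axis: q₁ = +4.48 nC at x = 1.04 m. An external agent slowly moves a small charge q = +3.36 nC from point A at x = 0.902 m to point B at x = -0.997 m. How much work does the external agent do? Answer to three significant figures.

For quasistatic motion the external work equals the change in potential energy: W_ext = qΔV = q(V_B − V_A).
At A: distance to the source charge is 0.138 m; V_A = kq₁/r = 292 V.
At B: distance to the source charge is 2.04 m; V_B = kq₁/r = 19.8 V.
ΔV = V_B − V_A = -272 V.
W_ext = qΔV = (3.36×10⁻⁹ C)(-272 V) = -9.14×10⁻⁷ J.

-9.14×10⁻⁷ J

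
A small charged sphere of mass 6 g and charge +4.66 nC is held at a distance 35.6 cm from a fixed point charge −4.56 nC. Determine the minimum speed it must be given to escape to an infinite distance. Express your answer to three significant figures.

To just escape, total mechanical energy must reach zero at infinity: ½mv²_min + U = 0, so ½mv²_min = −U = |kQq|/r.
|U| = |kQq|/r = (8.99×10⁹ N·m²/C²)(4.56×10⁻⁹)(4.66×10⁻⁹)/(0.356) = 5.37×10⁻⁷ J.
v_min = √(2|U|/m) = √(2·5.37×10⁻⁷/6.00×10⁻³) = 0.0134 m/s.

0.0134 m/s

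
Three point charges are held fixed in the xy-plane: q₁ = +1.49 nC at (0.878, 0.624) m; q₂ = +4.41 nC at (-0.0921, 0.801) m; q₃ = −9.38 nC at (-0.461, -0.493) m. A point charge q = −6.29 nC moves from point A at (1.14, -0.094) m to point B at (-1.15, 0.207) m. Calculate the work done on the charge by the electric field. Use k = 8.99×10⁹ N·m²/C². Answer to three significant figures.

-2.46×10⁻⁷ J

The work done by the electric force is W_field = −ΔU = −q(V_B − V_A) = q(V_A − V_B).
At A: distances to the source charges are 0.764 m, 1.52 m, 1.65 m; V_A = Σ kqᵢ/rᵢ = -7.55 V.
At B: distances to the source charges are 2.07 m, 1.21 m, 0.982 m; V_B = Σ kqᵢ/rᵢ = -46.7 V.
ΔV = V_B − V_A = -39.2 V.
W_field = −qΔV = −(-6.29×10⁻⁹ C)(-39.2 V) = -2.46×10⁻⁷ J.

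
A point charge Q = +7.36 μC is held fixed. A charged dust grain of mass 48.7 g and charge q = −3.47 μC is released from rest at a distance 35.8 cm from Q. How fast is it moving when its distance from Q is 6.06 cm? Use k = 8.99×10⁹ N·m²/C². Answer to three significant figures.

11.4 m/s

Only the electrostatic force acts, so mechanical energy is conserved: ½mv² = U₁ − U₂ = kQq(1/r₁ − 1/r₂).
U₁ − U₂ = (8.99×10⁹ N·m²/C²)(7.36×10⁻⁶ C)(-3.47×10⁻⁶ C)(1/0.358 − 1/0.0606) = 3.15 J.
v = √(2·3.15/0.0487) = 11.4 m/s.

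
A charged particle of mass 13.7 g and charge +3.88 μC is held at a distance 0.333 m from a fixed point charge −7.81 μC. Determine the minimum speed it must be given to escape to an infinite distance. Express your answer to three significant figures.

To just escape, total mechanical energy must reach zero at infinity: ½mv²_min + U = 0, so ½mv²_min = −U = |kQq|/r.
|U| = |kQq|/r = (8.99×10⁹ N·m²/C²)(7.81×10⁻⁶)(3.88×10⁻⁶)/(0.333) = 0.818 J.
v_min = √(2|U|/m) = √(2·0.818/0.0137) = 10.9 m/s.

10.9 m/s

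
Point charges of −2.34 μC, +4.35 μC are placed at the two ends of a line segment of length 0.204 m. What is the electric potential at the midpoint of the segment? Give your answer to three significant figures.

1.77×10⁵ V

The total potential is the scalar sum of each charge's contribution, V = Σ kqᵢ/rᵢ.
Each charge is 0.102 m from the midpoint.
V = k[(-2.34×10⁻⁶)/(0.102) + (4.35×10⁻⁶)/(0.102)] = 1.77×10⁵ V.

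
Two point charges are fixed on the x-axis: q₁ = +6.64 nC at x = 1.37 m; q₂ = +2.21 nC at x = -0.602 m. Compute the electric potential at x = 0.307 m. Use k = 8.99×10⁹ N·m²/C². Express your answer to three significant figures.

78.0 V

Electric potential is a scalar, so the contributions from each charge add algebraically: V = Σ kqᵢ/rᵢ.
Distances from the field point to each charge: r₁ = 1.06 m, r₂ = 0.909 m.
V = k[(6.64×10⁻⁹)/(1.06) + (2.21×10⁻⁹)/(0.909)] = 78.0 V.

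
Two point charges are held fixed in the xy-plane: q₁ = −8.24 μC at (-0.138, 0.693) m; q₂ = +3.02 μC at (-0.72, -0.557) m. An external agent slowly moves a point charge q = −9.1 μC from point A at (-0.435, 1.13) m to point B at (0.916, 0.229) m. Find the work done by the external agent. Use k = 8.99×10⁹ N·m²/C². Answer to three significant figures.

For quasistatic motion the external work equals the change in potential energy: W_ext = qΔV = q(V_B − V_A).
At A: distances to the source charges are 0.528 m, 1.71 m; V_A = Σ kqᵢ/rᵢ = -1.24×10⁵ V.
At B: distances to the source charges are 1.15 m, 1.82 m; V_B = Σ kqᵢ/rᵢ = -4.94×10⁴ V.
ΔV = V_B − V_A = 7.50×10⁴ V.
W_ext = qΔV = (-9.10×10⁻⁶ C)(7.50×10⁴ V) = -0.682 J.

-0.682 J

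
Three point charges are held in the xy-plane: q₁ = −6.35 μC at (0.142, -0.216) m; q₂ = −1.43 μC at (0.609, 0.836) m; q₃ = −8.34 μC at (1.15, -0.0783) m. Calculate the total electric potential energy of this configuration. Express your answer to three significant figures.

0.640 J

The work to assemble the configuration equals its total potential energy, U = Σ kqᵢqⱼ/rᵢⱼ over all pairs.
Pair separations: r₁₂ = 1.15 m, r₁₃ = 1.02 m, r₂₃ = 1.06 m.
U = (0.0709) + (0.468) + (0.101) = 0.640 J.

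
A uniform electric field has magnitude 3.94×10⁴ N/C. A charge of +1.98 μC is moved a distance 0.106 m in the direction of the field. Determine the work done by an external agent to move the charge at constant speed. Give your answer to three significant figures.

The potential change for a displacement 0.106 m in the direction of the field is ΔV = −Ed = -4180 V.
W_ext = qΔV = -8.27×10⁻³ J.

-8.27×10⁻³ J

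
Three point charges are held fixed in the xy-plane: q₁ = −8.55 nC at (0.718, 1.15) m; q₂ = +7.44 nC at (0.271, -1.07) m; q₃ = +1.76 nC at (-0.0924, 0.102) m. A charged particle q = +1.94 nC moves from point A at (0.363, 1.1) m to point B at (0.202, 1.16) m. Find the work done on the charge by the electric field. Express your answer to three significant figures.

The work done by the electric force is W_field = −ΔU = −q(V_B − V_A) = q(V_A − V_B).
At A: distances to the source charges are 0.359 m, 2.17 m, 1.10 m; V_A = Σ kqᵢ/rᵢ = -169 V.
At B: distances to the source charges are 0.516 m, 2.23 m, 1.10 m; V_B = Σ kqᵢ/rᵢ = -105 V.
ΔV = V_B − V_A = 64.6 V.
W_field = −qΔV = −(1.94×10⁻⁹ C)(64.6 V) = -1.25×10⁻⁷ J.

-1.25×10⁻⁷ J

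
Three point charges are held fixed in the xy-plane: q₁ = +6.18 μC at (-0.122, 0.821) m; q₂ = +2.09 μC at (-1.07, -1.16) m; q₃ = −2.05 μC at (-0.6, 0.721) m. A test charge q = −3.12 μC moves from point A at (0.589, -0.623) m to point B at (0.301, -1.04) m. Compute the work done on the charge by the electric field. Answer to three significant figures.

The work done by the electric force is W_field = −ΔU = −q(V_B − V_A) = q(V_A − V_B).
At A: distances to the source charges are 1.61 m, 1.74 m, 1.79 m; V_A = Σ kqᵢ/rᵢ = 3.50×10⁴ V.
At B: distances to the source charges are 1.91 m, 1.38 m, 1.98 m; V_B = Σ kqᵢ/rᵢ = 3.34×10⁴ V.
ΔV = V_B − V_A = -1580 V.
W_field = −qΔV = −(-3.12×10⁻⁶ C)(-1580 V) = -4.92×10⁻³ J.

-4.92×10⁻³ J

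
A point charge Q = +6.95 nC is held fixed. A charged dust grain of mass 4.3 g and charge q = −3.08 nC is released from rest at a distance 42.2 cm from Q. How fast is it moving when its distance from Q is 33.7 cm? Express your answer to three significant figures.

Only the electrostatic force acts, so mechanical energy is conserved: ½mv² = U₁ − U₂ = kQq(1/r₁ − 1/r₂).
U₁ − U₂ = (8.99×10⁹ N·m²/C²)(6.95×10⁻⁹ C)(-3.08×10⁻⁹ C)(1/0.422 − 1/0.337) = 1.15×10⁻⁷ J.
v = √(2·1.15×10⁻⁷/4.30×10⁻³) = 7.31×10⁻³ m/s.

7.31×10⁻³ m/s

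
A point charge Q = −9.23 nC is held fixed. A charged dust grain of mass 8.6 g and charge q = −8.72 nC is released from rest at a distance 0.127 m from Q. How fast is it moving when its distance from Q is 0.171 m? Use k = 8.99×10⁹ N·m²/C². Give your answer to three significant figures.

0.0185 m/s

Only the electrostatic force acts, so mechanical energy is conserved: ½mv² = U₁ − U₂ = kQq(1/r₁ − 1/r₂).
U₁ − U₂ = (8.99×10⁹ N·m²/C²)(-9.23×10⁻⁹ C)(-8.72×10⁻⁹ C)(1/0.127 − 1/0.171) = 1.47×10⁻⁶ J.
v = √(2·1.47×10⁻⁶/8.60×10⁻³) = 0.0185 m/s.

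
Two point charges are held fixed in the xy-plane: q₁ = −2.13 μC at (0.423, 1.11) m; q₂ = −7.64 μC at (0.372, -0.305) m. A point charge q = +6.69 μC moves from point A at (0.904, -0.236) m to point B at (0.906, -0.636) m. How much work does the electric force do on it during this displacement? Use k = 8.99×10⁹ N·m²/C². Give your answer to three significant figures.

-0.144 J

The work done by the electric force is W_field = −ΔU = −q(V_B − V_A) = q(V_A − V_B).
At A: distances to the source charges are 1.43 m, 0.536 m; V_A = Σ kqᵢ/rᵢ = -1.41×10⁵ V.
At B: distances to the source charges are 1.81 m, 0.628 m; V_B = Σ kqᵢ/rᵢ = -1.20×10⁵ V.
ΔV = V_B − V_A = 2.15×10⁴ V.
W_field = −qΔV = −(6.69×10⁻⁶ C)(2.15×10⁴ V) = -0.144 J.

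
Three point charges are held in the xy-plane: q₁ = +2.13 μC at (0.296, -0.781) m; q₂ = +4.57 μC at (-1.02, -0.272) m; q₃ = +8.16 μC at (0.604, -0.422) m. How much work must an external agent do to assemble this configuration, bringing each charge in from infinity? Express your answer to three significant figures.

The assembly work is the sum of pairwise potential energies, U = Σ_{i<j} kqᵢqⱼ/rᵢⱼ.
Pair separations: r₁₂ = 1.41 m, r₁₃ = 0.473 m, r₂₃ = 1.63 m.
U = (0.0620) + (0.330) + (0.206) = 0.598 J.

0.598 J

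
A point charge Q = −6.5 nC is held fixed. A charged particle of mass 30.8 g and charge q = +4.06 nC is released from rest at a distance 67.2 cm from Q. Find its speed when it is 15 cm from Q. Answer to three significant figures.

8.93×10⁻³ m/s

Only the electrostatic force acts, so mechanical energy is conserved: ½mv² = U₁ − U₂ = kQq(1/r₁ − 1/r₂).
U₁ − U₂ = (8.99×10⁹ N·m²/C²)(-6.50×10⁻⁹ C)(4.06×10⁻⁹ C)(1/0.672 − 1/0.150) = 1.23×10⁻⁶ J.
v = √(2·1.23×10⁻⁶/0.0308) = 8.93×10⁻³ m/s.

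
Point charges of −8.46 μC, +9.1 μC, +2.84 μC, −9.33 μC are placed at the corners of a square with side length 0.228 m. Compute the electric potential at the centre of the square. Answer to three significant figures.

-3.26×10⁵ V

The total potential is the scalar sum of each charge's contribution, V = Σ kqᵢ/rᵢ.
The distance from each corner to the centre is a√2/2 = 0.161 m.
V = k[(-8.46×10⁻⁶)/(0.161) + (9.10×10⁻⁶)/(0.161) + (2.84×10⁻⁶)/(0.161) + (-9.33×10⁻⁶)/(0.161)] = -3.26×10⁵ V.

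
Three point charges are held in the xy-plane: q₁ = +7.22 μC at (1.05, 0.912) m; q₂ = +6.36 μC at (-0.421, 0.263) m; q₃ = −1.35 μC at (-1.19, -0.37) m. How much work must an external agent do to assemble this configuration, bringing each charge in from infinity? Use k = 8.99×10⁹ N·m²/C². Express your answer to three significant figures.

0.145 J

The assembly work is the sum of pairwise potential energies, U = Σ_{i<j} kqᵢqⱼ/rᵢⱼ.
Pair separations: r₁₂ = 1.61 m, r₁₃ = 2.58 m, r₂₃ = 0.996 m.
U = (0.257) + (-0.0340) + (-0.0775) = 0.145 J.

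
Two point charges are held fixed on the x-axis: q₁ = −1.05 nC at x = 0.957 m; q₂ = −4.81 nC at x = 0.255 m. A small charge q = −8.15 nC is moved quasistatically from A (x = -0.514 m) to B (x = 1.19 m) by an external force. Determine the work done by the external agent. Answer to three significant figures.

1.97×10⁻⁷ J

For quasistatic motion the external work equals the change in potential energy: W_ext = qΔV = q(V_B − V_A).
At A: distances to the source charges are 1.47 m, 0.769 m; V_A = Σ kqᵢ/rᵢ = -62.6 V.
At B: distances to the source charges are 0.233 m, 0.935 m; V_B = Σ kqᵢ/rᵢ = -86.8 V.
ΔV = V_B − V_A = -24.1 V.
W_ext = qΔV = (-8.15×10⁻⁹ C)(-24.1 V) = 1.97×10⁻⁷ J.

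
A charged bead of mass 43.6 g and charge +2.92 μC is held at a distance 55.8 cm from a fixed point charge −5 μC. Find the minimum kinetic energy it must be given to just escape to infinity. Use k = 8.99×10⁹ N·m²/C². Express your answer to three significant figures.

To just escape, total mechanical energy must reach zero at infinity: ½mv²_min + U = 0, so ½mv²_min = −U = |kQq|/r.
|U| = |kQq|/r = (8.99×10⁹ N·m²/C²)(5.00×10⁻⁶)(2.92×10⁻⁶)/(0.558) = 0.235 J.

0.235 J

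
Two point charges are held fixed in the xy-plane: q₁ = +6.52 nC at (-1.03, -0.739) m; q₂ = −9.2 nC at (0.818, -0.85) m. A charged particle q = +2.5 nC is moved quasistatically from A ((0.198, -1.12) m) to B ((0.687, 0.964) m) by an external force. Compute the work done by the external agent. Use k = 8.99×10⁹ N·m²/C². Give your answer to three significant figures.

For quasistatic motion the external work equals the change in potential energy: W_ext = qΔV = q(V_B − V_A).
At A: distances to the source charges are 1.29 m, 0.676 m; V_A = Σ kqᵢ/rᵢ = -76.7 V.
At B: distances to the source charges are 2.42 m, 1.82 m; V_B = Σ kqᵢ/rᵢ = -21.2 V.
ΔV = V_B − V_A = 55.5 V.
W_ext = qΔV = (2.50×10⁻⁹ C)(55.5 V) = 1.39×10⁻⁷ J.

1.39×10⁻⁷ J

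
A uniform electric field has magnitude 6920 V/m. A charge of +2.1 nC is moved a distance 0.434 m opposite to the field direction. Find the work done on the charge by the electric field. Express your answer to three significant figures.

-6.31×10⁻⁶ J

The potential change for a displacement 0.434 m opposite to the field direction is ΔV = +Ed = 3000 V.
W_field = −qΔV = -6.31×10⁻⁶ J.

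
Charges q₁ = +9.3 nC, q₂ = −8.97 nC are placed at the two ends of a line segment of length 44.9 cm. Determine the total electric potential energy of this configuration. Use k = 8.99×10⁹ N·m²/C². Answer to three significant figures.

-1.67×10⁻⁶ J

The work to assemble the configuration equals its total potential energy, U = Σ kqᵢqⱼ/rᵢⱼ over all pairs.
The separation is r = 0.449 m.
U = (-1.67×10⁻⁶) = -1.67×10⁻⁶ J.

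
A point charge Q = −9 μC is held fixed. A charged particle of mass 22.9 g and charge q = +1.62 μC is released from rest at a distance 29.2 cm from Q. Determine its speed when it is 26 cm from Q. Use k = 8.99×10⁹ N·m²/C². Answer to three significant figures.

Only the electrostatic force acts, so mechanical energy is conserved: ½mv² = U₁ − U₂ = kQq(1/r₁ − 1/r₂).
U₁ − U₂ = (8.99×10⁹ N·m²/C²)(-9.00×10⁻⁶ C)(1.62×10⁻⁶ C)(1/0.292 − 1/0.260) = 0.0552 J.
v = √(2·0.0552/0.0229) = 2.20 m/s.

2.20 m/s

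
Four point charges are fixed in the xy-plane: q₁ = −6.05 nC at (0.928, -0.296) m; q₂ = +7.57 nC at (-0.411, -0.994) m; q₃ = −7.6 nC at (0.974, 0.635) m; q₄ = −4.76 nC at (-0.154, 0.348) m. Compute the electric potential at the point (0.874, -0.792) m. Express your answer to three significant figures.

-132 V

Electric potential is a scalar, so the contributions from each charge add algebraically: V = Σ kqᵢ/rᵢ.
Distances from the field point to each charge: r₁ = 0.499 m, r₂ = 1.30 m, r₃ = 1.43 m, r₄ = 1.54 m.
V = k[(-6.05×10⁻⁹)/(0.499) + (7.57×10⁻⁹)/(1.30) + (-7.60×10⁻⁹)/(1.43) + (-4.76×10⁻⁹)/(1.54)] = -132 V.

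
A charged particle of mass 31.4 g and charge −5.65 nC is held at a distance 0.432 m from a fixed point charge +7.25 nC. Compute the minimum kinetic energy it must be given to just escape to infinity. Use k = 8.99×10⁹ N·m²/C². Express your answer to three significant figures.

To just escape, total mechanical energy must reach zero at infinity: ½mv²_min + U = 0, so ½mv²_min = −U = |kQq|/r.
|U| = |kQq|/r = (8.99×10⁹ N·m²/C²)(7.25×10⁻⁹)(5.65×10⁻⁹)/(0.432) = 8.52×10⁻⁷ J.

8.52×10⁻⁷ J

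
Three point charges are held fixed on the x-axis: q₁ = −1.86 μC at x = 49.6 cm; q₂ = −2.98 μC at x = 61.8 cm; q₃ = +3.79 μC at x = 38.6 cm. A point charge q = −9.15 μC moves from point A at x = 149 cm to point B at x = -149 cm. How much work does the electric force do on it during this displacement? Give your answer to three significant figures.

The work done by the electric force is W_field = −ΔU = −q(V_B − V_A) = q(V_A − V_B).
At A: distances to the source charges are 0.994 m, 0.872 m, 1.10 m; V_A = Σ kqᵢ/rᵢ = -1.67×10⁴ V.
At B: distances to the source charges are 1.99 m, 2.11 m, 1.88 m; V_B = Σ kqᵢ/rᵢ = -2970 V.
ΔV = V_B − V_A = 1.37×10⁴ V.
W_field = −qΔV = −(-9.15×10⁻⁶ C)(1.37×10⁴ V) = 0.126 J.

0.126 J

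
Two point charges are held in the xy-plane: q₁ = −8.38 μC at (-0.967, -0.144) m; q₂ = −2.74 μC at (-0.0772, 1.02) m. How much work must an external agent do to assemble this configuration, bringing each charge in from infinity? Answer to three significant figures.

The assembly work is the sum of pairwise potential energies, U = Σ_{i<j} kqᵢqⱼ/rᵢⱼ.
Pair separations: r₁₂ = 1.47 m.
U = (0.141) = 0.141 J.

0.141 J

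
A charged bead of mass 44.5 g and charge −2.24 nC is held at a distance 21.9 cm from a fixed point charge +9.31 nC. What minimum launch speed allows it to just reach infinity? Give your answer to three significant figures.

To just escape, total mechanical energy must reach zero at infinity: ½mv²_min + U = 0, so ½mv²_min = −U = |kQq|/r.
|U| = |kQq|/r = (8.99×10⁹ N·m²/C²)(9.31×10⁻⁹)(2.24×10⁻⁹)/(0.219) = 8.56×10⁻⁷ J.
v_min = √(2|U|/m) = √(2·8.56×10⁻⁷/0.0445) = 6.20×10⁻³ m/s.

6.20×10⁻³ m/s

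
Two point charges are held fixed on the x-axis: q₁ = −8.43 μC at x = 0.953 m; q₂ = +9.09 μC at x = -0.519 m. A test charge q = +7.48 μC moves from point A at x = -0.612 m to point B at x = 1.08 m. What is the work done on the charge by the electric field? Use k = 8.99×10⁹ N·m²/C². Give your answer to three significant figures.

The work done by the electric force is W_field = −ΔU = −q(V_B − V_A) = q(V_A − V_B).
At A: distances to the source charges are 1.56 m, 0.0930 m; V_A = Σ kqᵢ/rᵢ = 8.30×10⁵ V.
At B: distances to the source charges are 0.127 m, 1.60 m; V_B = Σ kqᵢ/rᵢ = -5.46×10⁵ V.
ΔV = V_B − V_A = -1.38×10⁶ V.
W_field = −qΔV = −(7.48×10⁻⁶ C)(-1.38×10⁶ V) = 10.3 J.

10.3 J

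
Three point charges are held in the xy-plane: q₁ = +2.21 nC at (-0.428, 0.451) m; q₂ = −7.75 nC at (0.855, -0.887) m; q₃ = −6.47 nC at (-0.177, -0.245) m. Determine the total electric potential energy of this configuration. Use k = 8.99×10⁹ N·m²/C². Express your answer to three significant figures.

The assembly work is the sum of pairwise potential energies, U = Σ_{i<j} kqᵢqⱼ/rᵢⱼ.
Pair separations: r₁₂ = 1.85 m, r₁₃ = 0.740 m, r₂₃ = 1.22 m.
U = (-8.31×10⁻⁸) + (-1.74×10⁻⁷) + (3.71×10⁻⁷) = 1.14×10⁻⁷ J.

1.14×10⁻⁷ J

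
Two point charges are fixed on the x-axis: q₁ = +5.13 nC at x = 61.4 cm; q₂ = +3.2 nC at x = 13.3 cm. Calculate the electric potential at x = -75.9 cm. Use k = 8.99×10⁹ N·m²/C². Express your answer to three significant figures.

65.8 V

Electric potential is a scalar, so the contributions from each charge add algebraically: V = Σ kqᵢ/rᵢ.
Distances from the field point to each charge: r₁ = 1.37 m, r₂ = 0.892 m.
V = k[(5.13×10⁻⁹)/(1.37) + (3.20×10⁻⁹)/(0.892)] = 65.8 V.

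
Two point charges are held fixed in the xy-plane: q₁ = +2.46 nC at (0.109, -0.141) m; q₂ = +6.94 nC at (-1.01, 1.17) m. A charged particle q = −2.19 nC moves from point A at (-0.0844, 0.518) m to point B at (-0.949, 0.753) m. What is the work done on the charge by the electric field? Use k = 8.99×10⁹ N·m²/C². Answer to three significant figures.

1.68×10⁻⁷ J

The work done by the electric force is W_field = −ΔU = −q(V_B − V_A) = q(V_A − V_B).
At A: distances to the source charges are 0.687 m, 1.13 m; V_A = Σ kqᵢ/rᵢ = 87.3 V.
At B: distances to the source charges are 1.39 m, 0.421 m; V_B = Σ kqᵢ/rᵢ = 164 V.
ΔV = V_B − V_A = 76.7 V.
W_field = −qΔV = −(-2.19×10⁻⁹ C)(76.7 V) = 1.68×10⁻⁷ J.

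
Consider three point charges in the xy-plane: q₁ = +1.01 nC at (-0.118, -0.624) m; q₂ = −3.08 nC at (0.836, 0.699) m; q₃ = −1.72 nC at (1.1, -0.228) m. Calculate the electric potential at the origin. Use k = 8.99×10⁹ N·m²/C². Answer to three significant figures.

The total potential is the scalar sum of each charge's contribution, V = Σ kqᵢ/rᵢ.
Distances from the field point to each charge: r₁ = 0.635 m, r₂ = 1.09 m, r₃ = 1.12 m.
V = k[(1.01×10⁻⁹)/(0.635) + (-3.08×10⁻⁹)/(1.09) + (-1.72×10⁻⁹)/(1.12)] = -24.9 V.

-24.9 V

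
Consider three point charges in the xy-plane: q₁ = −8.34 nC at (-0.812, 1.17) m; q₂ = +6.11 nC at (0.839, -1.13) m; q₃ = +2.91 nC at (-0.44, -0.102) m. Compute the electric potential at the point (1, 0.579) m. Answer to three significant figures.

9.08 V

Electric potential is a scalar, so the contributions from each charge add algebraically: V = Σ kqᵢ/rᵢ.
Distances from the field point to each charge: r₁ = 1.91 m, r₂ = 1.72 m, r₃ = 1.59 m.
V = k[(-8.34×10⁻⁹)/(1.91) + (6.11×10⁻⁹)/(1.72) + (2.91×10⁻⁹)/(1.59)] = 9.08 V.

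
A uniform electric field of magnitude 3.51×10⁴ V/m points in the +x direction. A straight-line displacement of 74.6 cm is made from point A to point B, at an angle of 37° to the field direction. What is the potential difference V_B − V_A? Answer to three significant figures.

Only the component of displacement along E changes the potential: ΔV = −E·d·cosθ.
ΔV = −(3.51×10⁴ V/m)(0.746 m)cos37° = -2.09×10⁴ V.

-2.09×10⁴ V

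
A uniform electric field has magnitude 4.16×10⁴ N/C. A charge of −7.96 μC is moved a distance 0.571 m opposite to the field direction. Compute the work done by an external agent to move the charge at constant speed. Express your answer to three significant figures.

-0.189 J

The potential change for a displacement 0.571 m opposite to the field direction is ΔV = +Ed = 2.38×10⁴ V.
W_ext = qΔV = -0.189 J.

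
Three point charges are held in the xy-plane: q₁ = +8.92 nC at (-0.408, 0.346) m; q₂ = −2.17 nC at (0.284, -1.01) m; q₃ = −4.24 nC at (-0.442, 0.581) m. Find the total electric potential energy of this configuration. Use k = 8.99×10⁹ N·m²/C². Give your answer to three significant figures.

The work to assemble the configuration equals its total potential energy, U = Σ kqᵢqⱼ/rᵢⱼ over all pairs.
Pair separations: r₁₂ = 1.52 m, r₁₃ = 0.237 m, r₂₃ = 1.75 m.
U = (-1.14×10⁻⁷) + (-1.43×10⁻⁶) + (4.73×10⁻⁸) = -1.50×10⁻⁶ J.

-1.50×10⁻⁶ J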